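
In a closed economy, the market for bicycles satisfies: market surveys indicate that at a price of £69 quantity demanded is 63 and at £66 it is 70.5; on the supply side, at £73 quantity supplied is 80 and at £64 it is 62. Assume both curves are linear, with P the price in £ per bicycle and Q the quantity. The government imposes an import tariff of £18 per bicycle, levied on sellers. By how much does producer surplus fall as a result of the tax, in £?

Producer surplus falls by £580.

Demand slope: (70.5 − 63)/(66 − 69) = -2.5, so Qd = 235.5 − 2.5P.
Supply slope: (62 − 80)/(64 − 73) = 2, so Qs = 2P − 66.
Without the tax, 235.5 − 2.5P = 2P − 66 gives 4.5P = 301.5, so P* = £67 and Q* = 68.
With the tax collected from sellers, supply shifts: Qs = 2(P − 18) − 66.
New equilibrium: buyers pay £75, sellers receive £57, Q = 48. (Wedge: Pb − Ps = 18.)
ΔPS is the trapezoid between Q = 48 and Q = 68 of height £10: ½ · (68 + 48) · 10 = £580.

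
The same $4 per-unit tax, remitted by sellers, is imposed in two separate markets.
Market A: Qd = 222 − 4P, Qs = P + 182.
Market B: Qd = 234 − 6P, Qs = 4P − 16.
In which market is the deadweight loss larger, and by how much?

Market B, by $12.8.

Market A: pre-tax P* = $8, Q* = 190; post-tax Q = 186.8; deadweight loss = $6.4.
Market B: pre-tax P* = $25, Q* = 84; post-tax Q = 74.4; deadweight loss = $19.2.
Difference: $6.4 vs $19.2 → market B is larger by $12.8.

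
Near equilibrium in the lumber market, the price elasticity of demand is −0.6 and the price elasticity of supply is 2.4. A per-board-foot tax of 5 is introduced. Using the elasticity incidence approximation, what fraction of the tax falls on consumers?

Incidence ratio: consumers' share ≈ εs / (εs + |εd|) = 2.4 / (2.4 + 0.6) = 0.8.
Supply is the more elastic side, so consumers bear the larger share.

Consumers' share ≈ 0.8.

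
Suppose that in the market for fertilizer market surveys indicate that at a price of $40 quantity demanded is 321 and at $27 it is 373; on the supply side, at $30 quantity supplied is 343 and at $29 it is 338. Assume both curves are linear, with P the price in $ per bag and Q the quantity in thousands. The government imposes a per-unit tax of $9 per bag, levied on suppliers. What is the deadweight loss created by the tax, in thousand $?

Demand slope: (373 − 321)/(27 − 40) = -4, so Qd = 481 − 4P.
Supply slope: (338 − 343)/(29 − 30) = 5, so Qs = 5P + 193.
Without the tax, 481 − 4P = 5P + 193 gives 9P = 288, so P* = $32 and Q* = 353.
With the tax collected from suppliers, supply shifts: Qs = 5(P − 9) + 193.
New equilibrium: consumers pay $37, suppliers receive $28, Q = 333. (Wedge: Pb − Ps = 9.)
Quantity falls by |ΔQ| = |353 − 333| = 20.
DWL = ½ · t · |ΔQ| = ½ · 9 · 20 = $90.

Deadweight loss = $90 thousand.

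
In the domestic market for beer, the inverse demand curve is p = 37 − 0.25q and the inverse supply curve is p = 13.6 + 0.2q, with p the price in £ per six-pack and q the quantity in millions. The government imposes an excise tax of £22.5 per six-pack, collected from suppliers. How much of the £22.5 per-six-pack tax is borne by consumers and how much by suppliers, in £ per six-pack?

Rewrite in direct form: qd = 148 − 4p and qs = 5p − 68.
Without the tax, 148 − 4p = 5p − 68 gives 9p = 216, so p* = £24 and q* = 52.
With the tax collected from suppliers, supply shifts: qs = 5(p − 22.5) − 68.
New equilibrium: consumers pay £36.5, suppliers receive £14, q = 2. (Wedge: pb − ps = 22.5.)
Burden on consumers: £12.5; on suppliers: £10. (They sum to £22.5.)
The less price-elastic side of the market bears the larger share of a per-unit tax.

Consumers bear £12.5 per six-pack; suppliers bear £10 per six-pack.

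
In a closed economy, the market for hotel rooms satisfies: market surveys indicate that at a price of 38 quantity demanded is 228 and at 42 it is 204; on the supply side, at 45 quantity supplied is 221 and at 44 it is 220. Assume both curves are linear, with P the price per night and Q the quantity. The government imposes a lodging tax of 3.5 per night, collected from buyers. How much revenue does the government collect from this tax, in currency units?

Tax revenue = 745.5.

Demand slope: (204 − 228)/(42 − 38) = -6, so Qd = 456 − 6P.
Supply slope: (220 − 221)/(44 − 45) = 1, so Qs = P + 176.
Without the tax, 456 − 6P = P + 176 gives 7P = 280, so P* = 40 and Q* = 216.
With the tax collected from buyers, demand (in seller-price terms) shifts: Qd = 456 − 6(P + 3.5).
Solving gives Q = 213 with buyers paying 40.5 and producers receiving 37 (the 3.5 wedge).
Revenue = t · Q = 3.5 · 213 = 745.5.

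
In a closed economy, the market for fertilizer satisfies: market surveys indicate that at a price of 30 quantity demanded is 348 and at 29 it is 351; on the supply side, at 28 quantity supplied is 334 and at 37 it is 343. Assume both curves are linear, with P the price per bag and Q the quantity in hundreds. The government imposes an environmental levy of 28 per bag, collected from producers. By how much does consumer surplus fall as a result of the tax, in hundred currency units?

Demand slope: (351 − 348)/(29 − 30) = -3, so Qd = 438 − 3P.
Supply slope: (343 − 334)/(37 − 28) = 1, so Qs = P + 306.
Without the tax, 438 − 3P = P + 306 gives 4P = 132, so P* = 33 and Q* = 339.
With the tax collected from producers, supply shifts: Qs = (P − 28) + 306.
New equilibrium: consumers pay 40, producers receive 12, Q = 318. (Wedge: Pb − Ps = 28.)
ΔCS is the trapezoid between Q = 318 and Q = 339 of height 7: ½ · (339 + 318) · 7 = 2299.5.

Consumer surplus falls by 2299.5 hundred.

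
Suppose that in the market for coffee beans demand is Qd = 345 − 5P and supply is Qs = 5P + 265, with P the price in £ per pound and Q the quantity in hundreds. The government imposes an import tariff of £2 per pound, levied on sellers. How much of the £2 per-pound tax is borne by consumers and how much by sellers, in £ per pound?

Consumers bear £1 per pound; sellers bear £1 per pound.

Without the tax, 345 − 5P = 5P + 265 gives 10P = 80, so P* = £8 and Q* = 305.
With the tax collected from sellers, supply shifts: Qs = 5(P − 2) + 265.
New equilibrium: consumers pay £9, sellers receive £7, Q = 300. (Wedge: Pb − Ps = 2.)
Burden on consumers: £1; on sellers: £1. (They sum to £2.)
The less price-elastic side of the market bears the larger share of a per-unit tax.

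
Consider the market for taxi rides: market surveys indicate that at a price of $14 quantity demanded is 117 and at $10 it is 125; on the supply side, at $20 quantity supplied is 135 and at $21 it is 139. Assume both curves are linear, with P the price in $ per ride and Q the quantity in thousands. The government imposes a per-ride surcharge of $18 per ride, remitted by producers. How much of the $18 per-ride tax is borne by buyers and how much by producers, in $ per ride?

Buyers bear $12 per ride; producers bear $6 per ride.

Demand slope: (125 − 117)/(10 − 14) = -2, so Qd = 145 − 2P.
Supply slope: (139 − 135)/(21 − 20) = 4, so Qs = 4P + 55.
Before the tax: set 145 − 2P = 4P + 55 → P* = $15, Q* = 115.
With the tax collected from producers, supply shifts: Qs = 4(P − 18) + 55.
Solving gives Q = 91 with buyers paying $27 and producers receiving $9 (the $18 wedge).
Burden on buyers: $12; on producers: $6. (They sum to $18.)
The less price-elastic side of the market bears the larger share of a per-unit tax.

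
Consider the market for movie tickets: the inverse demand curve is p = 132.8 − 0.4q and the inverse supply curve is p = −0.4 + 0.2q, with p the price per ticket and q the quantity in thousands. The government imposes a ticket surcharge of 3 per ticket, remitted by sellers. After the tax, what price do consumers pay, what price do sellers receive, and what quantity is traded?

Rewrite in direct form: qd = 332 − 2.5p and qs = 5p + 2.
Without the tax, 332 − 2.5p = 5p + 2 gives 7.5p = 330, so p* = 44 and q* = 222.
With the tax collected from sellers, supply shifts: qs = 5(p − 3) + 2.
New equilibrium: consumers pay 46, sellers receive 43, q = 217. (Wedge: pb − ps = 3.)
The less price-elastic side of the market bears the larger share of a per-unit tax.

Consumers pay 46; sellers receive 43; quantity = 217.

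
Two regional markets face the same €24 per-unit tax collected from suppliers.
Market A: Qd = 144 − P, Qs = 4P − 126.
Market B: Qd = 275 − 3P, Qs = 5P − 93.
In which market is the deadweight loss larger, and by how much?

Market B, by €309.6.

Market A: pre-tax P* = €54, Q* = 90; post-tax Q = 70.8; deadweight loss = €230.4.
Market B: pre-tax P* = €46, Q* = 137; post-tax Q = 92; deadweight loss = €540.
Difference: €230.4 vs €540 → market B is larger by €309.6.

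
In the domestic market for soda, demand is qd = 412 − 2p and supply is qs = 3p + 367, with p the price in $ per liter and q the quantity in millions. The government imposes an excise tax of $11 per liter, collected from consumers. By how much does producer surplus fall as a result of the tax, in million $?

Producer surplus falls by $1704.56 million.

Before the tax: set 412 − 2p = 3p + 367 → p* = $9, q* = 394.
With the tax collected from consumers, demand (in seller-price terms) shifts: qd = 412 − 2(p + 11).
Solving gives q = 380.8 with consumers paying $15.6 and sellers receiving $4.6 (the $11 wedge).
ΔPS is the trapezoid between Q = 380.8 and Q = 394 of height $4.4: ½ · (394 + 380.8) · 4.4 = $1704.56.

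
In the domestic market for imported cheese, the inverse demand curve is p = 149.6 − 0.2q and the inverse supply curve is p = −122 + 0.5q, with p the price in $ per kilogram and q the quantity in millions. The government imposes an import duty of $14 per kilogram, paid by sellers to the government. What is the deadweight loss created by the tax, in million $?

Deadweight loss = $140 million.

Inverting to q(p) form: qd = 748 − 5p; qs = 2p + 244.
Before the tax: set 748 − 5p = 2p + 244 → p* = $72, q* = 388.
With the tax collected from sellers, supply shifts: qs = 2(p − 14) + 244.
Solving gives q = 368 with consumers paying $76 and sellers receiving $62 (the $14 wedge).
Quantity falls by |ΔQ| = |388 − 368| = 20.
DWL = ½ · t · |ΔQ| = ½ · 14 · 20 = $140.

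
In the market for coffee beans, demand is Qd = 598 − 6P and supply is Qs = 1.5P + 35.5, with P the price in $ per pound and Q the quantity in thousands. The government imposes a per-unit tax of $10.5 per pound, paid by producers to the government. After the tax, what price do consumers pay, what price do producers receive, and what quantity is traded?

Before the tax: set 598 − 6P = 1.5P + 35.5 → P* = $75, Q* = 148.
With the tax collected from producers, supply shifts: Qs = 1.5(P − 10.5) + 35.5.
New equilibrium: consumers pay $77.1, producers receive $66.6, Q = 135.4. (Wedge: Pb − Ps = 10.5.)
The less price-elastic side of the market bears the larger share of a per-unit tax.

Consumers pay $77.1; producers receive $66.6; quantity = 135.4.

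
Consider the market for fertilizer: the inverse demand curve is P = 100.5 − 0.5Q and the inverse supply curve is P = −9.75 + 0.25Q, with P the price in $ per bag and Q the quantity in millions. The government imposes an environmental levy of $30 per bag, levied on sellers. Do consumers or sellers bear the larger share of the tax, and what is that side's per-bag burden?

Consumers bear the larger share: $20 per bag.

Rewrite in direct form: Qd = 201 − 2P and Qs = 4P + 39.
Before the tax: set 201 − 2P = 4P + 39 → P* = $27, Q* = 147.
With the tax collected from sellers, supply shifts: Qs = 4(P − 30) + 39.
New equilibrium: consumers pay $47, sellers receive $17, Q = 107. (Wedge: Pb − Ps = 30.)
Per-bag burden: consumers $20, sellers $10.
Consumers take the larger share because demand is less price-elastic here (demand slope 2 vs supply slope 4).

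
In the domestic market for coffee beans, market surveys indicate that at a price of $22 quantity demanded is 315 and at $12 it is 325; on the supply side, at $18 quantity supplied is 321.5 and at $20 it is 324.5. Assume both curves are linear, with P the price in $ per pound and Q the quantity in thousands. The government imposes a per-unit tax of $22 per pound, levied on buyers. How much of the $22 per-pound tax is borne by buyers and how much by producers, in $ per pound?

Demand slope: (325 − 315)/(12 − 22) = -1, so Qd = 337 − P.
Supply slope: (324.5 − 321.5)/(20 − 18) = 1.5, so Qs = 1.5P + 294.5.
Without the tax, 337 − P = 1.5P + 294.5 gives 2.5P = 42.5, so P* = $17 and Q* = 320.
With the tax collected from buyers, demand (in seller-price terms) shifts: Qd = 337 − (P + 22).
Solving gives Q = 306.8 with buyers paying $30.2 and producers receiving $8.2 (the $22 wedge).
Burden on buyers: $13.2; on producers: $8.8. (They sum to $22.)
The less price-elastic side of the market bears the larger share of a per-unit tax.

Buyers bear $13.2 per pound; producers bear $8.8 per pound.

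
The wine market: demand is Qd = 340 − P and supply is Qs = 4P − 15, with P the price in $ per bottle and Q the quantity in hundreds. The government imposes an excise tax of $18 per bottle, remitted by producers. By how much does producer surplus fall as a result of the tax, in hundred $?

Producer surplus falls by $942.48 hundred.

Before the tax: set 340 − P = 4P − 15 → P* = $71, Q* = 269.
With the tax collected from producers, supply shifts: Qs = 4(P − 18) − 15.
New equilibrium: consumers pay $85.4, producers receive $67.4, Q = 254.6. (Wedge: Pb − Ps = 18.)
ΔPS is the trapezoid between Q = 254.6 and Q = 269 of height $3.6: ½ · (269 + 254.6) · 3.6 = $942.48.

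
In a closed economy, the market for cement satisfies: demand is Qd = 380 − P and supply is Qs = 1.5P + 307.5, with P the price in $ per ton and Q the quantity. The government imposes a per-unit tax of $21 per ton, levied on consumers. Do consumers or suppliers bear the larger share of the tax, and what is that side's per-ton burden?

Before the tax: set 380 − P = 1.5P + 307.5 → P* = $29, Q* = 351.
With the tax collected from consumers, demand (in seller-price terms) shifts: Qd = 380 − (P + 21).
Solving gives Q = 338.4 with consumers paying $41.6 and suppliers receiving $20.6 (the $21 wedge).
Per-ton burden: consumers $12.6, suppliers $8.4.
Consumers take the larger share because demand is less price-elastic here (demand slope 1 vs supply slope 1.5).

Consumers bear the larger share: $12.6 per ton.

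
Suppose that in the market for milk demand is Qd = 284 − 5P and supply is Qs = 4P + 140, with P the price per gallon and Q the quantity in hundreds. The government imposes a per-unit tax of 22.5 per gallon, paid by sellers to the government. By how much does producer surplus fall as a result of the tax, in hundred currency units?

Without the tax, 284 − 5P = 4P + 140 gives 9P = 144, so P* = 16 and Q* = 204.
With the tax collected from sellers, supply shifts: Qs = 4(P − 22.5) + 140.
Solving gives Q = 154 with buyers paying 26 and sellers receiving 3.5 (the 22.5 wedge).
ΔPS is the trapezoid between Q = 154 and Q = 204 of height 12.5: ½ · (204 + 154) · 12.5 = 2237.5.

Producer surplus falls by 2237.5 hundred.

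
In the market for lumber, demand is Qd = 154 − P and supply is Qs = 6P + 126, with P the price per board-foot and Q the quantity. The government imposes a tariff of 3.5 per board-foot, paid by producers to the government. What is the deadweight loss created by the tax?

Deadweight loss = 5.25.

Before the tax: set 154 − P = 6P + 126 → P* = 4, Q* = 150.
With the tax collected from producers, supply shifts: Qs = 6(P − 3.5) + 126.
Solving gives Q = 147 with consumers paying 7 and producers receiving 3.5 (the 3.5 wedge).
Quantity falls by |ΔQ| = |150 − 147| = 3.
DWL = ½ · t · |ΔQ| = ½ · 3.5 · 3 = 5.25.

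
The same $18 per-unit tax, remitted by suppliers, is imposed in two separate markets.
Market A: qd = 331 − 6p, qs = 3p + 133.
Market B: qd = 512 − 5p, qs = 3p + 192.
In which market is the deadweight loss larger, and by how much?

Market A: pre-tax p* = $22, q* = 199; post-tax q = 163; deadweight loss = $324.
Market B: pre-tax p* = $40, q* = 312; post-tax q = 278.25; deadweight loss = $303.75.
Difference: $324 vs $303.75 → market A is larger by $20.25.

Market A, by $20.25.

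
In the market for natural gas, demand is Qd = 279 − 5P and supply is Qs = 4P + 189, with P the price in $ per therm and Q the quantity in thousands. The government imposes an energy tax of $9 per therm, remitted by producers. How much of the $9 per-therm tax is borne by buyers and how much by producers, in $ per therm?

Buyers bear $4 per therm; producers bear $5 per therm.

Without the tax, 279 − 5P = 4P + 189 gives 9P = 90, so P* = $10 and Q* = 229.
With the tax collected from producers, supply shifts: Qs = 4(P − 9) + 189.
Solving gives Q = 209 with buyers paying $14 and producers receiving $5 (the $9 wedge).
Burden on buyers: $4; on producers: $5. (They sum to $9.)
The less price-elastic side of the market bears the larger share of a per-unit tax.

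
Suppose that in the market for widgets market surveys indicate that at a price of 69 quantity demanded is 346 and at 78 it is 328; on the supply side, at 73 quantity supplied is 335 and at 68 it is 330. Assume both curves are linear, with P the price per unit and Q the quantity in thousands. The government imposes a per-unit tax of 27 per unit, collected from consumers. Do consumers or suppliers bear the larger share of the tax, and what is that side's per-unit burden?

Demand slope: (328 − 346)/(78 − 69) = -2, so Qd = 484 − 2P.
Supply slope: (330 − 335)/(68 − 73) = 1, so Qs = P + 262.
Before the tax: set 484 − 2P = P + 262 → P* = 74, Q* = 336.
With the tax collected from consumers, demand (in seller-price terms) shifts: Qd = 484 − 2(P + 27).
New equilibrium: consumers pay 83, suppliers receive 56, Q = 318. (Wedge: Pb − Ps = 27.)
Per-unit burden: consumers 9, suppliers 18.
Suppliers take the larger share because supply is less price-elastic here (demand slope 2 vs supply slope 1).
The less price-elastic side of the market bears the larger share of a per-unit tax.

Suppliers bear the larger share: 18 per unit.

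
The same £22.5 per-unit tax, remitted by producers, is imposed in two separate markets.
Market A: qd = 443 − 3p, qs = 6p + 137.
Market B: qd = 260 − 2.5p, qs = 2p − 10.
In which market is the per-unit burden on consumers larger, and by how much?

Market A: pre-tax p* = £34, q* = 341; post-tax q = 296; per-unit burden on consumers = £15.
Market B: pre-tax p* = £60, q* = 110; post-tax q = 85; per-unit burden on consumers = £10.
Difference: £15 vs £10 → market A is larger by £5.

Market A, by £5.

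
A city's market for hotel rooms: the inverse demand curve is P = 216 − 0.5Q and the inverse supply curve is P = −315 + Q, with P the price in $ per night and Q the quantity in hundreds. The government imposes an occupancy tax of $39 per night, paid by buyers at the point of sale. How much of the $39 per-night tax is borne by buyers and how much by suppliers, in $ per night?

Inverting to Q(P) form: Qd = 432 − 2P; Qs = P + 315.
Without the tax, 432 − 2P = P + 315 gives 3P = 117, so P* = $39 and Q* = 354.
With the tax collected from buyers, demand (in seller-price terms) shifts: Qd = 432 − 2(P + 39).
New equilibrium: buyers pay $52, suppliers receive $13, Q = 328. (Wedge: Pb − Ps = 39.)
Burden on buyers: $13; on suppliers: $26. (They sum to $39.)

Buyers bear $13 per night; suppliers bear $26 per night.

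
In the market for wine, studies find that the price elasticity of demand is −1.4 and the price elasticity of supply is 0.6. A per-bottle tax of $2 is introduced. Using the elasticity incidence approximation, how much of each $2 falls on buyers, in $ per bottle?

Incidence ratio: buyers' share ≈ εs / (εs + |εd|) = 0.6 / (0.6 + 1.4) = 0.3.
So buyers bear ≈ 0.3 × $2 = $0.6; suppliers bear $1.4.

Buyers bear ≈ $0.6 per bottle.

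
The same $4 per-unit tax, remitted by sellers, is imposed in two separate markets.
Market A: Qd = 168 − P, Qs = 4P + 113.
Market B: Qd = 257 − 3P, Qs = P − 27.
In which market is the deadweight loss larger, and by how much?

Market A: pre-tax P* = $11, Q* = 157; post-tax Q = 153.8; deadweight loss = $6.4.
Market B: pre-tax P* = $71, Q* = 44; post-tax Q = 41; deadweight loss = $6.
Difference: $6.4 vs $6 → market A is larger by $0.4.

Market A, by $0.4.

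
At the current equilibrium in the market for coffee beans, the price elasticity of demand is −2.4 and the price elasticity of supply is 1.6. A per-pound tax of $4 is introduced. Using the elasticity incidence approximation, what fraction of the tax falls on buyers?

Buyers' share ≈ 0.4.

Incidence ratio: buyers' share ≈ εs / (εs + |εd|) = 1.6 / (1.6 + 2.4) = 0.4.
Supply is the less elastic side, so buyers bear the smaller share.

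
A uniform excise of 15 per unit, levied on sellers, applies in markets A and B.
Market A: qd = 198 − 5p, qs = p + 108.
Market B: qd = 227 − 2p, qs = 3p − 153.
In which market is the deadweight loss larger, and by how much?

Market B, by 41.25.

Market A: pre-tax p* = 15, q* = 123; post-tax q = 110.5; deadweight loss = 93.75.
Market B: pre-tax p* = 76, q* = 75; post-tax q = 57; deadweight loss = 135.
Difference: 93.75 vs 135 → market B is larger by 41.25.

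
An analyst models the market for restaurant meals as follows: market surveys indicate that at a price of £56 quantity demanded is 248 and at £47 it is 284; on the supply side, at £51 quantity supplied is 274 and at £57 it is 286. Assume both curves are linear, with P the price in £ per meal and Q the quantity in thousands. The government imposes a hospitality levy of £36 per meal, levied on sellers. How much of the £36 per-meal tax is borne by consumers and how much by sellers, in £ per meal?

Demand slope: (284 − 248)/(47 − 56) = -4, so Qd = 472 − 4P.
Supply slope: (286 − 274)/(57 − 51) = 2, so Qs = 2P + 172.
Without the tax, 472 − 4P = 2P + 172 gives 6P = 300, so P* = £50 and Q* = 272.
With the tax collected from sellers, supply shifts: Qs = 2(P − 36) + 172.
New equilibrium: consumers pay £62, sellers receive £26, Q = 224. (Wedge: Pb − Ps = 36.)
Burden on consumers: £12; on sellers: £24. (They sum to £36.)

Consumers bear £12 per meal; sellers bear £24 per meal.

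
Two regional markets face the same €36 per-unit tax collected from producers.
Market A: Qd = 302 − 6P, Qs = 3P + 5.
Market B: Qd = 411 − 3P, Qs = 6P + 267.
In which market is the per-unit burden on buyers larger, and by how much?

Market A: pre-tax P* = €33, Q* = 104; post-tax Q = 32; per-unit burden on buyers = €12.
Market B: pre-tax P* = €16, Q* = 363; post-tax Q = 291; per-unit burden on buyers = €24.
Difference: €12 vs €24 → market B is larger by €12.

Market B, by €12.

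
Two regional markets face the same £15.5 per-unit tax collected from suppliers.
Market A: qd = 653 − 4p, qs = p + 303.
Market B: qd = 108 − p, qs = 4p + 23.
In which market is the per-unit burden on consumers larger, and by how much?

Market B, by £9.3.

Market A: pre-tax p* = £70, q* = 373; post-tax q = 360.6; per-unit burden on consumers = £3.1.
Market B: pre-tax p* = £17, q* = 91; post-tax q = 78.6; per-unit burden on consumers = £12.4.
Difference: £3.1 vs £12.4 → market B is larger by £9.3.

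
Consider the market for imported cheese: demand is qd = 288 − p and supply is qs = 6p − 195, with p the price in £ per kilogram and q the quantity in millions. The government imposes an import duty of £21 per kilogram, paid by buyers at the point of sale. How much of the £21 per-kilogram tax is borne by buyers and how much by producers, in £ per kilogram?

Buyers bear £18 per kilogram; producers bear £3 per kilogram.

Before the tax: set 288 − p = 6p − 195 → p* = £69, q* = 219.
With the tax collected from buyers, demand (in seller-price terms) shifts: qd = 288 − (p + 21).
Solving gives q = 201 with buyers paying £87 and producers receiving £66 (the £21 wedge).
Burden on buyers: £18; on producers: £3. (They sum to £21.)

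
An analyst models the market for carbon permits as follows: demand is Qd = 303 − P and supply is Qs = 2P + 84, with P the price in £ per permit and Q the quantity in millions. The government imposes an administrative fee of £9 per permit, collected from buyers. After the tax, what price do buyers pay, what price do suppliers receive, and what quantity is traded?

Before the tax: set 303 − P = 2P + 84 → P* = £73, Q* = 230.
With the tax collected from buyers, demand (in seller-price terms) shifts: Qd = 303 − (P + 9).
Solving gives Q = 224 with buyers paying £79 and suppliers receiving £70 (the £9 wedge).

Buyers pay £79; suppliers receive £70; quantity = 224.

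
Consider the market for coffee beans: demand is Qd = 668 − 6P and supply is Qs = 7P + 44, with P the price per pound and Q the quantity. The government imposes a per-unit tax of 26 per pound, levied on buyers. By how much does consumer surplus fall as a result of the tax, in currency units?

Without the tax, 668 − 6P = 7P + 44 gives 13P = 624, so P* = 48 and Q* = 380.
With the tax collected from buyers, demand (in seller-price terms) shifts: Qd = 668 − 6(P + 26).
New equilibrium: buyers pay 62, producers receive 36, Q = 296. (Wedge: Pb − Ps = 26.)
ΔCS is the trapezoid between Q = 296 and Q = 380 of height 14: ½ · (380 + 296) · 14 = 4732.

Consumer surplus falls by 4732.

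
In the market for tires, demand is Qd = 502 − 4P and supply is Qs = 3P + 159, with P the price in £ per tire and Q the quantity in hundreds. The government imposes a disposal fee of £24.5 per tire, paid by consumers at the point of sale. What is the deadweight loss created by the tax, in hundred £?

Without the tax, 502 − 4P = 3P + 159 gives 7P = 343, so P* = £49 and Q* = 306.
With the tax collected from consumers, demand (in seller-price terms) shifts: Qd = 502 − 4(P + 24.5).
Solving gives Q = 264 with consumers paying £59.5 and suppliers receiving £35 (the £24.5 wedge).
Quantity falls by |ΔQ| = |306 − 264| = 42.
DWL = ½ · t · |ΔQ| = ½ · 24.5 · 42 = £514.5.

Deadweight loss = £514.5 hundred.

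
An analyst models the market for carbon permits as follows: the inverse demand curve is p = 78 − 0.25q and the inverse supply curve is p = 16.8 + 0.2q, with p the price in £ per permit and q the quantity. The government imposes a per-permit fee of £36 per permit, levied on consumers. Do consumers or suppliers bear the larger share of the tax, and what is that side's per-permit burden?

Rewrite in direct form: qd = 312 − 4p and qs = 5p − 84.
Without the tax, 312 − 4p = 5p − 84 gives 9p = 396, so p* = £44 and q* = 136.
With the tax collected from consumers, demand (in seller-price terms) shifts: qd = 312 − 4(p + 36).
New equilibrium: consumers pay £64, suppliers receive £28, q = 56. (Wedge: pb − ps = 36.)
Per-permit burden: consumers £20, suppliers £16.
Consumers take the larger share because demand is less price-elastic here (demand slope 4 vs supply slope 5).
The less price-elastic side of the market bears the larger share of a per-unit tax.

Consumers bear the larger share: £20 per permit.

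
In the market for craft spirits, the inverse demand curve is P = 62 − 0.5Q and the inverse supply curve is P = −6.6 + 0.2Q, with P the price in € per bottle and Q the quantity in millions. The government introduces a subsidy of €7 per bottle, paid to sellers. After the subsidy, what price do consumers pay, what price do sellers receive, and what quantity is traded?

Consumers pay €8; sellers receive €15; quantity = 108.

Inverting to Q(P) form: Qd = 124 − 2P; Qs = 5P + 33.
Before the subsidy: set 124 − 2P = 5P + 33 → P* = €13, Q* = 98.
With a per-unit subsidy paid to sellers, each receives P + 7 per unit sold, so supply becomes Qs = 5(P + 7) + 33.
Solving gives Q = 108 with consumers paying €8 and sellers receiving €15 (the €7 wedge).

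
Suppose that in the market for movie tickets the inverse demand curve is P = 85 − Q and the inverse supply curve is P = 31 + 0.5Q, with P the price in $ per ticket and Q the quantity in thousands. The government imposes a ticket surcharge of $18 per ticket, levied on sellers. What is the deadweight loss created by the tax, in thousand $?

Rewrite in direct form: Qd = 85 − P and Qs = 2P − 62.
Without the tax, 85 − P = 2P − 62 gives 3P = 147, so P* = $49 and Q* = 36.
With the tax collected from sellers, supply shifts: Qs = 2(P − 18) − 62.
New equilibrium: buyers pay $61, sellers receive $43, Q = 24. (Wedge: Pb − Ps = 18.)
Quantity falls by |ΔQ| = |36 − 24| = 12.
DWL = ½ · t · |ΔQ| = ½ · 18 · 12 = $108.

Deadweight loss = $108 thousand.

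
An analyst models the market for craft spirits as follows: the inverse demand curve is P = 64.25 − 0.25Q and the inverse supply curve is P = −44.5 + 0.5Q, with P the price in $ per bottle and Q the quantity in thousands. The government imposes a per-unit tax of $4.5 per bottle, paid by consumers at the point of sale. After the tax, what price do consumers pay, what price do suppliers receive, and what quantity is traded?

Consumers pay $29.5; suppliers receive $25; quantity = 139.

Rewrite in direct form: Qd = 257 − 4P and Qs = 2P + 89.
Before the tax: set 257 − 4P = 2P + 89 → P* = $28, Q* = 145.
With the tax collected from consumers, demand (in seller-price terms) shifts: Qd = 257 − 4(P + 4.5).
Solving gives Q = 139 with consumers paying $29.5 and suppliers receiving $25 (the $4.5 wedge).
The less price-elastic side of the market bears the larger share of a per-unit tax.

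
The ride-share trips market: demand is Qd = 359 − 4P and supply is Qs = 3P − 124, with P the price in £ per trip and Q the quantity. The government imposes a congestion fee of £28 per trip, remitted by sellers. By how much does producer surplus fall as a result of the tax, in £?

Before the tax: set 359 − 4P = 3P − 124 → P* = £69, Q* = 83.
With the tax collected from sellers, supply shifts: Qs = 3(P − 28) − 124.
Solving gives Q = 35 with buyers paying £81 and sellers receiving £53 (the £28 wedge).
ΔPS is the trapezoid between Q = 35 and Q = 83 of height £16: ½ · (83 + 35) · 16 = £944.

Producer surplus falls by £944.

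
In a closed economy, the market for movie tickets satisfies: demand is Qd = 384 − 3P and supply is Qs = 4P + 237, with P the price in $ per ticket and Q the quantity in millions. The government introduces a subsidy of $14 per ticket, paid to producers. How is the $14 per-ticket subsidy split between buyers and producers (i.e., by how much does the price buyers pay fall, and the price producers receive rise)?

Without the subsidy, 384 − 3P = 4P + 237 gives 7P = 147, so P* = $21 and Q* = 321.
With a per-unit subsidy paid to producers, each receives P + 14 per unit sold, so supply becomes Qs = 4(P + 14) + 237.
New equilibrium: buyers pay $13, producers receive $27, Q = 345. (Wedge: Pb − Ps = −14.)
Gain to buyers: $8; to producers: $6. (They sum to $14.)

Buyers gain $8 per ticket; producers gain $6 per ticket.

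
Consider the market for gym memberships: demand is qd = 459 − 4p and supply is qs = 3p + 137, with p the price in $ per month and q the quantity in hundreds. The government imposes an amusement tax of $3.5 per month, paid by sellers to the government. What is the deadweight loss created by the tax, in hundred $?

Before the tax: set 459 − 4p = 3p + 137 → p* = $46, q* = 275.
With the tax collected from sellers, supply shifts: qs = 3(p − 3.5) + 137.
Solving gives q = 269 with buyers paying $47.5 and sellers receiving $44 (the $3.5 wedge).
Quantity falls by |ΔQ| = |275 − 269| = 6.
DWL = ½ · t · |ΔQ| = ½ · 3.5 · 6 = $10.5.

Deadweight loss = $10.5 hundred.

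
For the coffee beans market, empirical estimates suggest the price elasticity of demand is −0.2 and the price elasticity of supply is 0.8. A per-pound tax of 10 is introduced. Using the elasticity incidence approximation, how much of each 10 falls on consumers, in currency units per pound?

Consumers bear ≈ 8 per pound.

Incidence ratio: consumers' share ≈ εs / (εs + |εd|) = 0.8 / (0.8 + 0.2) = 0.8.
So consumers bear ≈ 0.8 × 10 = 8; producers bear 2.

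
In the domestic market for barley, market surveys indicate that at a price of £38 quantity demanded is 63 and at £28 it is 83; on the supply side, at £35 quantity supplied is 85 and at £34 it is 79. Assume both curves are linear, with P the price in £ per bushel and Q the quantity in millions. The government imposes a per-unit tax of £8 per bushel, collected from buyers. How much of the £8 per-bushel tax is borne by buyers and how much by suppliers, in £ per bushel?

Buyers bear £6 per bushel; suppliers bear £2 per bushel.

Demand slope: (83 − 63)/(28 − 38) = -2, so Qd = 139 − 2P.
Supply slope: (79 − 85)/(34 − 35) = 6, so Qs = 6P − 125.
Without the tax, 139 − 2P = 6P − 125 gives 8P = 264, so P* = £33 and Q* = 73.
With the tax collected from buyers, demand (in seller-price terms) shifts: Qd = 139 − 2(P + 8).
Solving gives Q = 61 with buyers paying £39 and suppliers receiving £31 (the £8 wedge).
Burden on buyers: £6; on suppliers: £2. (They sum to £8.)
The less price-elastic side of the market bears the larger share of a per-unit tax.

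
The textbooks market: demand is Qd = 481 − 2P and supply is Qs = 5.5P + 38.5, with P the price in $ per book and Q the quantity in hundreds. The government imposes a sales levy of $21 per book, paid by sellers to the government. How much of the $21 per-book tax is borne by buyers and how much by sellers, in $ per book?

Buyers bear $15.4 per book; sellers bear $5.6 per book.

Without the tax, 481 − 2P = 5.5P + 38.5 gives 7.5P = 442.5, so P* = $59 and Q* = 363.
With the tax collected from sellers, supply shifts: Qs = 5.5(P − 21) + 38.5.
Solving gives Q = 332.2 with buyers paying $74.4 and sellers receiving $53.4 (the $21 wedge).
Burden on buyers: $15.4; on sellers: $5.6. (They sum to $21.)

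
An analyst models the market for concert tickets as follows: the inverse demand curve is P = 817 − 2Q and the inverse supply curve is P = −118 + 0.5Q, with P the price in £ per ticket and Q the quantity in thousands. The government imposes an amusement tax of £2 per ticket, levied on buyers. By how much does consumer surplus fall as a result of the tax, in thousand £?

Inverting to Q(P) form: Qd = 408.5 − 0.5P; Qs = 2P + 236.
Before the tax: set 408.5 − 0.5P = 2P + 236 → P* = £69, Q* = 374.
With the tax collected from buyers, demand (in seller-price terms) shifts: Qd = 408.5 − 0.5(P + 2).
Solving gives Q = 373.2 with buyers paying £70.6 and sellers receiving £68.6 (the £2 wedge).
ΔCS is the trapezoid between Q = 373.2 and Q = 374 of height £1.6: ½ · (374 + 373.2) · 1.6 = £597.76.

Consumer surplus falls by £597.76 thousand.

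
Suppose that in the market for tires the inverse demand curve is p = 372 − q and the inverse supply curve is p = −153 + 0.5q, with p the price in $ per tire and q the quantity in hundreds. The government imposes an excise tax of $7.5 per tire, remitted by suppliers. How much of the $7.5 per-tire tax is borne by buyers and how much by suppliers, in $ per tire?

Rewrite in direct form: qd = 372 − p and qs = 2p + 306.
Without the tax, 372 − p = 2p + 306 gives 3p = 66, so p* = $22 and q* = 350.
With the tax collected from suppliers, supply shifts: qs = 2(p − 7.5) + 306.
Solving gives q = 345 with buyers paying $27 and suppliers receiving $19.5 (the $7.5 wedge).
Burden on buyers: $5; on suppliers: $2.5. (They sum to $7.5.)
The less price-elastic side of the market bears the larger share of a per-unit tax.

Buyers bear $5 per tire; suppliers bear $2.5 per tire.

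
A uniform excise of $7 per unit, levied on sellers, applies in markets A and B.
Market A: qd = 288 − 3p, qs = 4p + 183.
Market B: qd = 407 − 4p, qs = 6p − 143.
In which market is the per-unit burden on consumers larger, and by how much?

Market A: pre-tax p* = $15, q* = 243; post-tax q = 231; per-unit burden on consumers = $4.
Market B: pre-tax p* = $55, q* = 187; post-tax q = 170.2; per-unit burden on consumers = $4.2.
Difference: $4 vs $4.2 → market B is larger by $0.2.

Market B, by $0.2.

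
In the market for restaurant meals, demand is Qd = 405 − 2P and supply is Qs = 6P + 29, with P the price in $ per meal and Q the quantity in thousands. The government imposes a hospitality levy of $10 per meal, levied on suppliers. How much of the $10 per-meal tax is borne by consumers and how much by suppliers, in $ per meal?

Consumers bear $7.5 per meal; suppliers bear $2.5 per meal.

Without the tax, 405 − 2P = 6P + 29 gives 8P = 376, so P* = $47 and Q* = 311.
With the tax collected from suppliers, supply shifts: Qs = 6(P − 10) + 29.
Solving gives Q = 296 with consumers paying $54.5 and suppliers receiving $44.5 (the $10 wedge).
Burden on consumers: $7.5; on suppliers: $2.5. (They sum to $10.)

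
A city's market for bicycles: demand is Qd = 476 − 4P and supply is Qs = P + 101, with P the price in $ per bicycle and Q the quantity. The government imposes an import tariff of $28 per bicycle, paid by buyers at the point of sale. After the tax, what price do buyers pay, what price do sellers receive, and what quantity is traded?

Buyers pay $80.6; sellers receive $52.6; quantity = 153.6.

Before the tax: set 476 − 4P = P + 101 → P* = $75, Q* = 176.
With the tax collected from buyers, demand (in seller-price terms) shifts: Qd = 476 − 4(P + 28).
Solving gives Q = 153.6 with buyers paying $80.6 and sellers receiving $52.6 (the $28 wedge).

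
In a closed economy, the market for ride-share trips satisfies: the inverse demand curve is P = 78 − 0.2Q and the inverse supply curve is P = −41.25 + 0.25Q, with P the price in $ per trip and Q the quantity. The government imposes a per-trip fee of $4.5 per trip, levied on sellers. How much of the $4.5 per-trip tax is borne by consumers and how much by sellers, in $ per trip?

Inverting to Q(P) form: Qd = 390 − 5P; Qs = 4P + 165.
Before the tax: set 390 − 5P = 4P + 165 → P* = $25, Q* = 265.
With the tax collected from sellers, supply shifts: Qs = 4(P − 4.5) + 165.
New equilibrium: consumers pay $27, sellers receive $22.5, Q = 255. (Wedge: Pb − Ps = 4.5.)
Burden on consumers: $2; on sellers: $2.5. (They sum to $4.5.)
The less price-elastic side of the market bears the larger share of a per-unit tax.

Consumers bear $2 per trip; sellers bear $2.5 per trip.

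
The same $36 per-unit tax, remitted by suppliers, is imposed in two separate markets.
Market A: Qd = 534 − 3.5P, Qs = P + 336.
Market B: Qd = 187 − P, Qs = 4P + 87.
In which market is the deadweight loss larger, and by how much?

Market A: pre-tax P* = $44, Q* = 380; post-tax Q = 352; deadweight loss = $504.
Market B: pre-tax P* = $20, Q* = 167; post-tax Q = 138.2; deadweight loss = $518.4.
Difference: $504 vs $518.4 → market B is larger by $14.4.

Market B, by $14.4.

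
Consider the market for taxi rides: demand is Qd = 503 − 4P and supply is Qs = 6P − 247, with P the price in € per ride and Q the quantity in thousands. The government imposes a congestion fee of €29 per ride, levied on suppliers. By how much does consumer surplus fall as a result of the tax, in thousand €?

Before the tax: set 503 − 4P = 6P − 247 → P* = €75, Q* = 203.
With the tax collected from suppliers, supply shifts: Qs = 6(P − 29) − 247.
Solving gives Q = 133.4 with consumers paying €92.4 and suppliers receiving €63.4 (the €29 wedge).
ΔCS is the trapezoid between Q = 133.4 and Q = 203 of height €17.4: ½ · (203 + 133.4) · 17.4 = €2926.68.

Consumer surplus falls by €2926.68 thousand.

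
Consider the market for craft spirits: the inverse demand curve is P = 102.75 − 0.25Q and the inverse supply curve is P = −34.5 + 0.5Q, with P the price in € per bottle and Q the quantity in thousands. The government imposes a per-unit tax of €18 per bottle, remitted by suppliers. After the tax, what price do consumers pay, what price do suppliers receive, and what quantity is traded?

Consumers pay €63; suppliers receive €45; quantity = 159.

Inverting to Q(P) form: Qd = 411 − 4P; Qs = 2P + 69.
Before the tax: set 411 − 4P = 2P + 69 → P* = €57, Q* = 183.
With the tax collected from suppliers, supply shifts: Qs = 2(P − 18) + 69.
New equilibrium: consumers pay €63, suppliers receive €45, Q = 159. (Wedge: Pb − Ps = 18.)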